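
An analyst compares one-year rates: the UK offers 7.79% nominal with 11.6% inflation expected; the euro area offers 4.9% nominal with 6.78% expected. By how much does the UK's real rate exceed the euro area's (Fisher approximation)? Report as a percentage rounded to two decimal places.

The UK: 7.79% − 11.6% = -3.810%
The euro area: 4.9% − 6.78% = -1.880%
Differential = -1.930% → -1.93%.

-1.93%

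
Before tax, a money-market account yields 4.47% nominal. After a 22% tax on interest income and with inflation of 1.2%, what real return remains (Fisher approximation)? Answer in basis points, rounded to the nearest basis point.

After-tax nominal return = 4.47% × (1 − 0.22) = 3.4866%.
r ≈ 3.4866% − 1.2% → 229 basis points.

229 basis points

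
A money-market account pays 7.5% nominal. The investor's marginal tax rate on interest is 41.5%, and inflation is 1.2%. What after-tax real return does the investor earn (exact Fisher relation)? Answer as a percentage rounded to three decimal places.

After-tax nominal return = 7.5% × (1 − 0.415) = 4.3875%.
1 + r = 1.043875 / 1.01200 = 1.031497
After-tax real rate = 1.031497 − 1 → 3.150%.

3.150%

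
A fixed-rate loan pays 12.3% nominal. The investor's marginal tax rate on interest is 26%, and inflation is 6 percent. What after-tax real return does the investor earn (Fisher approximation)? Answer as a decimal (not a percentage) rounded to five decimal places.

0.03102

After-tax nominal return = 12.3% × (1 − 0.26) = 9.1020%.
r ≈ 9.1020% − 6% → 0.03102.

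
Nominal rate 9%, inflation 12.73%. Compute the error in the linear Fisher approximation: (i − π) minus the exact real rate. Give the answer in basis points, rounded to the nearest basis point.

Approximate: r ≈ 9.000% − 12.730% = -3.7300%
Exact: (1 + 0.0900)/(1 + 0.1273) − 1 = -3.3088%
Error = -3.7300% − (-3.3088%) = -0.4212% → -42 basis points.

-42 basis points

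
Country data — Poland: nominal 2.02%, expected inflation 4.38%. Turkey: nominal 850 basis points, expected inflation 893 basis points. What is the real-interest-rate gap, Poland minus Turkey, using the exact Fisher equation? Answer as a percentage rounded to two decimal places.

-1.87%

Poland: (1 + 0.0202)/(1 + 0.0438) − 1 = -2.2610%
Turkey: (1 + 0.0850)/(1 + 0.0893) − 1 = -0.3947%
Differential = -2.2610% − (-0.3947%) = -1.8662% → -1.87%.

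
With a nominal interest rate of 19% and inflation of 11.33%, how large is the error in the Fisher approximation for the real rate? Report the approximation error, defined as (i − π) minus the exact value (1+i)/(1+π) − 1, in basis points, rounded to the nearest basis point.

Approximate: r ≈ 19.000% − 11.330% = 7.6700%
Exact: (1 + 0.1900)/(1 + 0.1133) − 1 = 6.8894%
Error = 7.6700% − 6.8894% = 0.7806% → 78 basis points.

78 basis points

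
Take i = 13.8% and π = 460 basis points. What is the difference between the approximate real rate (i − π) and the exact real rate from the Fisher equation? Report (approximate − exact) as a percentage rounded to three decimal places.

0.405%

Approximate: r ≈ 13.800% − 4.600% = 9.2000%
Exact: (1 + 0.1380)/(1 + 0.0460) − 1 = 8.7954%
Error = 9.2000% − 8.7954% = 0.4046% → 0.405%.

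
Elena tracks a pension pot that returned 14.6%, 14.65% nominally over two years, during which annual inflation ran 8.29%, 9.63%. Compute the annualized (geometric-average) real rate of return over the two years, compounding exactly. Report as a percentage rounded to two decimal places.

5.20%

Nominal growth factor = 1.1460 × 1.1465 = 1.31388900
Price-level growth factor = 1.0829 × 1.0963 = 1.18718327
Real growth factor = 1.31388900 / 1.18718327 = 1.10672803
Annualized real rate = 1.10672803^(1/2) − 1 = 5.2011% → 5.20%.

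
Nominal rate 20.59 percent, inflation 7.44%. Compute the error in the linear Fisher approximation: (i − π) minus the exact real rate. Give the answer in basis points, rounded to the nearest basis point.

Approximate: r ≈ 20.590% − 7.440% = 13.1500%
Exact: (1 + 0.2059)/(1 + 0.0744) − 1 = 12.2394%
Error = 13.1500% − 12.2394% = 0.9106% → 91 basis points.

91 basis points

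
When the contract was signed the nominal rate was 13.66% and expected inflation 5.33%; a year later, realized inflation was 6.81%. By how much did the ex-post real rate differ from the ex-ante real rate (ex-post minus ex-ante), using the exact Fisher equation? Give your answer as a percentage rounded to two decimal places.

Ex-ante: (1 + 0.1366)/(1 + 0.0533) − 1 = 7.9085%
Ex-post: (1 + 0.1366)/(1 + 0.0681) − 1 = 6.4133%
Difference (ex-post − ex-ante) = -1.4952% → -1.50%.

-1.50%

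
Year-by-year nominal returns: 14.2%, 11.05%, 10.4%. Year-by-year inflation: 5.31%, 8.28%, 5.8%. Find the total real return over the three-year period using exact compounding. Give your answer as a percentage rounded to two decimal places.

16.05%

Compound the nominal returns: 1.1420 × 1.1105 × 1.1040 = 1.400083.
Compound inflation: 1.0531 × 1.0828 × 1.0580 = 1.206434.
Deflate: 1.400083 / 1.206434 = 1.160514.
Total real return = 1.160514 − 1 → 16.05%.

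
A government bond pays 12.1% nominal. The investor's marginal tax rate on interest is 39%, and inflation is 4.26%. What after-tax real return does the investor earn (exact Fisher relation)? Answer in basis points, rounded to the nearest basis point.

299 basis points

After-tax nominal return = 12.1% × (1 − 0.39) = 7.3810%.
1 + r = 1.07381 / 1.04260 = 1.029935
After-tax real rate = 1.029935 − 1 → 299 basis points.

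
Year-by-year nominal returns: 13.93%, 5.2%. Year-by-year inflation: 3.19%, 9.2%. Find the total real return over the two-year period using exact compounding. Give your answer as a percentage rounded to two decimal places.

6.36%

Compound the nominal returns: 1.1393 × 1.0520 = 1.198544.
Compound inflation: 1.0319 × 1.0920 = 1.126835.
Deflate: 1.198544 / 1.126835 = 1.063637.
Total real return = 1.063637 − 1 → 6.36%.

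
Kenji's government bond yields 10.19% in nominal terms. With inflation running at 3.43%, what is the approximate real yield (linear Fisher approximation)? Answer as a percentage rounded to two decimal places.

6.76%

r ≈ i − π = 10.19% − 3.43% = 6.76%.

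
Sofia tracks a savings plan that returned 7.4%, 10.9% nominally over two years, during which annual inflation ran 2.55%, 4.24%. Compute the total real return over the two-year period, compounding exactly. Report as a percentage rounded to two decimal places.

Compound the nominal returns: 1.0740 × 1.1090 = 1.191066.
Compound inflation: 1.0255 × 1.0424 = 1.068981.
Deflate: 1.191066 / 1.068981 = 1.114207.
Total real return = 1.114207 − 1 → 11.42%.

11.42%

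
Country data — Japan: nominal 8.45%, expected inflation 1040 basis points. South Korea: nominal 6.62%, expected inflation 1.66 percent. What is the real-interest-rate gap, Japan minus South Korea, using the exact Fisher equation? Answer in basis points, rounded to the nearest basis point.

-665 basis points

Japan: (1 + 0.0845)/(1 + 0.1040) − 1 = -1.7663%
South Korea: (1 + 0.0662)/(1 + 0.0166) − 1 = 4.8790%
Differential = -1.7663% − 4.8790% = -6.6453% → -665 basis points.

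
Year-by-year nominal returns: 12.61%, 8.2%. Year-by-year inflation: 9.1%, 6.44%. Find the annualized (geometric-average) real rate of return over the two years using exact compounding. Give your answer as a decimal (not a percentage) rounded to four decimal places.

Compound the nominal returns: 1.1261 × 1.0820 = 1.21844020.
Compound inflation: 1.0910 × 1.0644 = 1.16126040.
Deflate: 1.21844020 / 1.16126040 = 1.04923943.
Annualized real rate = 1.04923943^(1/2) − 1 = 2.4324% → 0.0243.

0.0243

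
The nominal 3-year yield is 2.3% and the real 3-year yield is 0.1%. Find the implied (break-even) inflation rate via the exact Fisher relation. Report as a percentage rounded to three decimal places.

2.198%

(1 + π) = (1 + i)/(1 + r) = 1.02300 / 1.00100 = 1.021978
Break-even inflation = 1.021978 − 1 → 2.198%.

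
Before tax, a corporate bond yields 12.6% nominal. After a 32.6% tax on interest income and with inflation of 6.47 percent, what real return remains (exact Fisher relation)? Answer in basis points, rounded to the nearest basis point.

After-tax nominal return = 12.6% × (1 − 0.326) = 8.4924%.
1 + r = 1.084924 / 1.06470 = 1.018995
After-tax real rate = 1.018995 − 1 → 190 basis points.

190 basis points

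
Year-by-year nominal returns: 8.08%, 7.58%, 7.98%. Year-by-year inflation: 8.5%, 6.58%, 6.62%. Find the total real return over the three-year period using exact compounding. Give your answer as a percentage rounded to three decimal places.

Nominal growth factor = 1.0808 × 1.0758 × 1.0798 = 1.255510
Price-level growth factor = 1.0850 × 1.0658 × 1.0662 = 1.232946
Real growth factor = 1.255510 / 1.232946 = 1.018301
Total real return = 1.018301 − 1 → 1.830%.

1.830%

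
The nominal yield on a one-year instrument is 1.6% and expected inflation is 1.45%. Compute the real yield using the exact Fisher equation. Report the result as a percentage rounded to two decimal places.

By the Fisher relation, 1 + r = (1 + i)/(1 + π).
1 + r = 1.01600 / 1.01450 = 1.001479
r = 1.001479 − 1 = 0.1479%, i.e. 0.15%.

0.15%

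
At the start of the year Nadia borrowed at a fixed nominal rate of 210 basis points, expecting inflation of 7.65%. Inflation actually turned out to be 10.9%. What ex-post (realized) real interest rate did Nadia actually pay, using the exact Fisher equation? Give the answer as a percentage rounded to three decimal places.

-7.935%

Ex-post: (1 + 0.0210)/(1 + 0.1090) − 1 = -7.9351%
So the realized real rate is -7.935%.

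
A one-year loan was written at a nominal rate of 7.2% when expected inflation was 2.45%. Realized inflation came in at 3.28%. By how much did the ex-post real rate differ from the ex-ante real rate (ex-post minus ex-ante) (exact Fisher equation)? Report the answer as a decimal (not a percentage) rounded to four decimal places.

-0.0084

Ex-ante: (1 + 0.0720)/(1 + 0.0245) − 1 = 4.6364%
Ex-post: (1 + 0.0720)/(1 + 0.0328) − 1 = 3.7955%
Difference (ex-post − ex-ante) = -0.8409% → -0.0084.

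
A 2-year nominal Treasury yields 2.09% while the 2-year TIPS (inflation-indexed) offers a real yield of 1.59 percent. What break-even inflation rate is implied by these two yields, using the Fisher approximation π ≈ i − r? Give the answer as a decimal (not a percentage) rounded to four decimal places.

π ≈ i − r = 2.09% − 1.59% → 0.0050.

0.0050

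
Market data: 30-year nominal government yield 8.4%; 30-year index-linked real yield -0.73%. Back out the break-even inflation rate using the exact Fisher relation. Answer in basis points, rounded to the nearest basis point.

(1 + π) = (1 + i)/(1 + r) = 1.08400 / 0.99270 = 1.091971
Break-even inflation = 1.091971 − 1 → 920 basis points.

920 basis points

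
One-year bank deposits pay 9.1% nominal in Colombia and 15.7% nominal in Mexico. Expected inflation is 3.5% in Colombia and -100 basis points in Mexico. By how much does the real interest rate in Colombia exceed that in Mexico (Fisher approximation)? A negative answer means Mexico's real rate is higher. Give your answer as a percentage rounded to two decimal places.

-11.10%

Colombia: 9.1% − 3.5% = 5.600%
Mexico: 15.7% − (-1%) = 16.700%
Differential = -11.100% → -11.10%.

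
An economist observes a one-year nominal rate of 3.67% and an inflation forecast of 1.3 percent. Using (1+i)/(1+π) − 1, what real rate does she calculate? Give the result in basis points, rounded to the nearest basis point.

1 + r = 1.03670 / 1.01300 = 1.023396
r = 1.023396 − 1 = 2.3396%, i.e. 234 basis points.

234 basis points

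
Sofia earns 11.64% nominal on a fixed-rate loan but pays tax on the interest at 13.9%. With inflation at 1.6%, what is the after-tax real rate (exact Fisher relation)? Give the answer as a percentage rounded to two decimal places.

After-tax nominal return = 11.64% × (1 − 0.139) = 10.02204%.
1 + r = 1.1002204 / 1.01600 = 1.082894
After-tax real rate = 1.082894 − 1 → 8.29%.

8.29%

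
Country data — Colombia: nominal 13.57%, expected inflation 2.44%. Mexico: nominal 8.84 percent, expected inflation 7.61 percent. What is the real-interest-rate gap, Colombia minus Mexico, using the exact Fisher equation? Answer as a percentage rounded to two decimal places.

9.72%

Colombia: (1 + 0.1357)/(1 + 0.0244) − 1 = 10.8649%
Mexico: (1 + 0.0884)/(1 + 0.0761) − 1 = 1.1430%
Differential = 10.8649% − 1.1430% = 9.7219% → 9.72%.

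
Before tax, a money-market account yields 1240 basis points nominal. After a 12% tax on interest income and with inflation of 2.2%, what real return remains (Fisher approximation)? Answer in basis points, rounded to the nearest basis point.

After-tax nominal return = 12.4% × (1 − 0.12) = 10.9120%.
r ≈ 10.9120% − 2.2% → 871 basis points.

871 basis points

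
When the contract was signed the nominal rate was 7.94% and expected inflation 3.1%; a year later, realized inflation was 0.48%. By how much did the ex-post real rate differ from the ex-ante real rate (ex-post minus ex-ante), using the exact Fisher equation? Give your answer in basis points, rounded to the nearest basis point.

273 basis points

Ex-ante: (1 + 0.0794)/(1 + 0.0310) − 1 = 4.6945%
Ex-post: (1 + 0.0794)/(1 + 0.0048) − 1 = 7.4244%
Difference (ex-post − ex-ante) = 2.7299% → 273 basis points.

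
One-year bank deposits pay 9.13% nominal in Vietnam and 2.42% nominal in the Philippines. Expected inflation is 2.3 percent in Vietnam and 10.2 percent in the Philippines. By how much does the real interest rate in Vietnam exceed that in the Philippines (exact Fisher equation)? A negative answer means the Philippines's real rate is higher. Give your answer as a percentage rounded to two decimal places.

Vietnam: (1 + 0.0913)/(1 + 0.0230) − 1 = 6.6764%
The Philippines: (1 + 0.0242)/(1 + 0.1020) − 1 = -7.0599%
Differential = 6.6764% − (-7.0599%) = 13.7363% → 13.74%.

13.74%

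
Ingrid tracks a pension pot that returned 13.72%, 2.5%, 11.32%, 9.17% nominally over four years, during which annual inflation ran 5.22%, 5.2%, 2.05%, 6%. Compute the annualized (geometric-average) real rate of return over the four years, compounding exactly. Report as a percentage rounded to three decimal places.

Nominal growth factor = 1.1372 × 1.0250 × 1.1132 × 1.0917 = 1.41656734
Price-level growth factor = 1.0522 × 1.0520 × 1.0205 × 1.0600 = 1.19738251
Real growth factor = 1.41656734 / 1.19738251 = 1.18305330
Annualized real rate = 1.18305330^(1/4) − 1 = 4.2920% → 4.292%.

4.292%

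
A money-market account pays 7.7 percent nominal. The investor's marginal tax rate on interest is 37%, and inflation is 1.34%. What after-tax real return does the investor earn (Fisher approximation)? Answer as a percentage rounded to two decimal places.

3.51%

After-tax nominal return = 7.7% × (1 − 0.37) = 4.8510%.
r ≈ 4.8510% − 1.34% → 3.51%.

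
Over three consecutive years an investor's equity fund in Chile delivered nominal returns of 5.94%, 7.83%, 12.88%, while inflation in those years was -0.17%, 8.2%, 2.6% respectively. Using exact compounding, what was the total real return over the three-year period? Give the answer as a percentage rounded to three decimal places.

Compound the nominal returns: 1.0594 × 1.0783 × 1.1288 = 1.289486.
Compound inflation: 0.9983 × 1.0820 × 1.0260 = 1.108245.
Deflate: 1.289486 / 1.108245 = 1.163539.
Total real return = 1.163539 − 1 → 16.354%.

16.354%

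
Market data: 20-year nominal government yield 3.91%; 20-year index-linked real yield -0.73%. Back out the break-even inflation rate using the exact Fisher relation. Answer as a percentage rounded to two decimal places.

4.67%

(1 + π) = (1 + i)/(1 + r) = 1.03910 / 0.99270 = 1.046741
Break-even inflation = 1.046741 − 1 → 4.67%.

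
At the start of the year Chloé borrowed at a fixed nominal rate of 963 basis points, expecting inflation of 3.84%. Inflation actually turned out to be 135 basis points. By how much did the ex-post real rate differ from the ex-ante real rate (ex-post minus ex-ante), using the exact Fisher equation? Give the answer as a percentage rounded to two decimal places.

2.59%

Ex-ante: (1 + 0.0963)/(1 + 0.0384) − 1 = 5.5759%
Ex-post: (1 + 0.0963)/(1 + 0.0135) − 1 = 8.1697%
Difference (ex-post − ex-ante) = 2.5938% → 2.59%.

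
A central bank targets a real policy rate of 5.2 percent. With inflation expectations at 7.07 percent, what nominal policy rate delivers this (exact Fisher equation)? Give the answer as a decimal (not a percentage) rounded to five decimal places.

0.12638

(1 + i) = (1 + r)(1 + π) = 1.05200 × 1.07070 = 1.1263764
i = 1.1263764 − 1, so the required nominal rate is 0.12638.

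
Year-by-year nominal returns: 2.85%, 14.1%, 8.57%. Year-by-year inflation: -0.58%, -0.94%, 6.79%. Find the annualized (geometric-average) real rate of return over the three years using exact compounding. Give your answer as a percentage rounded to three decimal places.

Nominal growth factor = 1.0285 × 1.1410 × 1.0857 = 1.27408904
Price-level growth factor = 0.9942 × 0.9906 × 1.0679 = 1.05172614
Real growth factor = 1.27408904 / 1.05172614 = 1.21142661
Annualized real rate = 1.21142661^(1/3) − 1 = 6.6021% → 6.602%.

6.602%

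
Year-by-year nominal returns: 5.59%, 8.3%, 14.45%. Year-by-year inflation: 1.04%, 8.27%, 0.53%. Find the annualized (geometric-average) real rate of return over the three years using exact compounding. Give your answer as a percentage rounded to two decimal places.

Compound the nominal returns: 1.0559 × 1.0830 × 1.1445 = 1.30878119.
Compound inflation: 1.0104 × 1.0827 × 1.0053 = 1.09975807.
Deflate: 1.30878119 / 1.09975807 = 1.19006282.
Annualized real rate = 1.19006282^(1/3) − 1 = 5.9717% → 5.97%.

5.97%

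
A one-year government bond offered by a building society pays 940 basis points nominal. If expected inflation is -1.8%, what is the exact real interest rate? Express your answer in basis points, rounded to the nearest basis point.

1141 basis points

1 + r = 1.09400 / 0.98200 = 1.114053
r = 1.114053 − 1 = 11.4053%, i.e. 1141 basis points.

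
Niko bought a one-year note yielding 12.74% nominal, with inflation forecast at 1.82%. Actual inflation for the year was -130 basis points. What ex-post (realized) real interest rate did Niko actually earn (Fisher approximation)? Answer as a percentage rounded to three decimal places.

Ex-post: 12.74% − (-1.3%) = 14.040%
So the realized real rate is 14.040%.

14.040%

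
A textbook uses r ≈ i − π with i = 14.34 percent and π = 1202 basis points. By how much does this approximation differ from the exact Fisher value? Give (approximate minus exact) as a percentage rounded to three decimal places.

Approximate: r ≈ 14.340% − 12.020% = 2.3200%
Exact: (1 + 0.1434)/(1 + 0.1202) − 1 = 2.0711%
Error = 2.3200% − 2.0711% = 0.2489% → 0.249%.

0.249%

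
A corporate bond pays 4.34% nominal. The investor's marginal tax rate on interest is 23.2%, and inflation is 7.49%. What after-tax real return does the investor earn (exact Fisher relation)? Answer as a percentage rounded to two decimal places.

-3.87%

After-tax nominal return = 4.34% × (1 − 0.232) = 3.33312%.
1 + r = 1.0333312 / 1.07490 = 0.961328
After-tax real rate = 0.961328 − 1 → -3.87%.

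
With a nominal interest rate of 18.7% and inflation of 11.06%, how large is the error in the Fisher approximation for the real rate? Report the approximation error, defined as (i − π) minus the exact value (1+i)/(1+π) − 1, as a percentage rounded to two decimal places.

Approximate: r ≈ 18.700% − 11.060% = 7.6400%
Exact: (1 + 0.1870)/(1 + 0.1106) − 1 = 6.8792%
Error = 7.6400% − 6.8792% = 0.7608% → 0.76%.

0.76%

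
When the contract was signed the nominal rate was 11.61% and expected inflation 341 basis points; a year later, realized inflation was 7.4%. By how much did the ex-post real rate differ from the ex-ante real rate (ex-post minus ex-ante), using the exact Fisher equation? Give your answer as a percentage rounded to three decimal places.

Ex-ante: (1 + 0.1161)/(1 + 0.0341) − 1 = 7.9296%
Ex-post: (1 + 0.1161)/(1 + 0.0740) − 1 = 3.9199%
Difference (ex-post − ex-ante) = -4.0097% → -4.010%.

-4.010%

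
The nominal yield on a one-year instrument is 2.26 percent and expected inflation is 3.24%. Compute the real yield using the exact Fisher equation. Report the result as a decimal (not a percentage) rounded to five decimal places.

-0.00949

1 + r = 1.02260 / 1.03240 = 0.990508
r = 0.990508 − 1 = -0.9492%, i.e. -0.00949.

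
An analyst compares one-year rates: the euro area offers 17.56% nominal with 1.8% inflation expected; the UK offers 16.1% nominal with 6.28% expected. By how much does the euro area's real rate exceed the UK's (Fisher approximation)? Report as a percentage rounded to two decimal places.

5.94%

The euro area: 17.56% − 1.8% = 15.760%
The UK: 16.1% − 6.28% = 9.820%
Differential = 5.940% → 5.94%.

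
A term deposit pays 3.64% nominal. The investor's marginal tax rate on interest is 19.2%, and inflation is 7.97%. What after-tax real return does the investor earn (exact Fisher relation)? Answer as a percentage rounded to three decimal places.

After-tax nominal return = 3.64% × (1 − 0.192) = 2.94112%.
1 + r = 1.0294112 / 1.07970 = 0.953423
After-tax real rate = 0.953423 − 1 → -4.658%.

-4.658%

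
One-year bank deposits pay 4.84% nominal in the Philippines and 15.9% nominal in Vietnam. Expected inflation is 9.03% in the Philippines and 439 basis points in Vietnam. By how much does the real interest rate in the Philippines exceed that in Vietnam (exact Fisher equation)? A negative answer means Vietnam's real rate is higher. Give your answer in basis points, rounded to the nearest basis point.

-1487 basis points

The Philippines: (1 + 0.0484)/(1 + 0.0903) − 1 = -3.8430%
Vietnam: (1 + 0.1590)/(1 + 0.0439) − 1 = 11.0260%
Differential = -3.8430% − 11.0260% = -14.8689% → -1487 basis points.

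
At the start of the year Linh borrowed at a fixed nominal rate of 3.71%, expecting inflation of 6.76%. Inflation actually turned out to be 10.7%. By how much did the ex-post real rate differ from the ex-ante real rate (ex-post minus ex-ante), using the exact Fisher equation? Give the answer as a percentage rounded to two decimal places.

Ex-ante: (1 + 0.0371)/(1 + 0.0676) − 1 = -2.8569%
Ex-post: (1 + 0.0371)/(1 + 0.1070) − 1 = -6.3144%
Difference (ex-post − ex-ante) = -3.4575% → -3.46%.

-3.46%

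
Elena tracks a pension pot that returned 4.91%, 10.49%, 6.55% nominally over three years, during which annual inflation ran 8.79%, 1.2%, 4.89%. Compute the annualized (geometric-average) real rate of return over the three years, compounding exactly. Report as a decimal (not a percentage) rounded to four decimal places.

0.0227

Nominal growth factor = 1.0491 × 1.1049 × 1.0655 = 1.23507495
Price-level growth factor = 1.0879 × 1.0120 × 1.0489 = 1.15479149
Real growth factor = 1.23507495 / 1.15479149 = 1.06952204
Annualized real rate = 1.06952204^(1/3) − 1 = 2.2657% → 0.0227.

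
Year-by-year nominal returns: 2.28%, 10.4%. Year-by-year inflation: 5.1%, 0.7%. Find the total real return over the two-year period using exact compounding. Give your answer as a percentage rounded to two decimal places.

6.69%

Compound the nominal returns: 1.0228 × 1.1040 = 1.129171.
Compound inflation: 1.0510 × 1.0070 = 1.058357.
Deflate: 1.129171 / 1.058357 = 1.066910.
Total real return = 1.066910 − 1 → 6.69%.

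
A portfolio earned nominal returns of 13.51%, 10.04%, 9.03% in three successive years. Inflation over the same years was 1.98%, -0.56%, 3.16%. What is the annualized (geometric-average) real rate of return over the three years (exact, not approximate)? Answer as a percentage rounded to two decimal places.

Compound the nominal returns: 1.1351 × 1.1004 × 1.0903 = 1.36185452.
Compound inflation: 1.0198 × 0.9944 × 1.0316 = 1.04613434.
Deflate: 1.36185452 / 1.04613434 = 1.30179698.
Annualized real rate = 1.30179698^(1/3) − 1 = 9.1896% → 9.19%.

9.19%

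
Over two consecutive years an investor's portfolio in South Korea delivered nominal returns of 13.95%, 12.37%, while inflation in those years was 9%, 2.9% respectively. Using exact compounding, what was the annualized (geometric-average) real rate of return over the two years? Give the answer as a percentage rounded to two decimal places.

6.85%

Nominal growth factor = 1.1395 × 1.1237 = 1.28045615
Price-level growth factor = 1.0900 × 1.0290 = 1.12161000
Real growth factor = 1.28045615 / 1.12161000 = 1.14162334
Annualized real rate = 1.14162334^(1/2) − 1 = 6.8468% → 6.85%.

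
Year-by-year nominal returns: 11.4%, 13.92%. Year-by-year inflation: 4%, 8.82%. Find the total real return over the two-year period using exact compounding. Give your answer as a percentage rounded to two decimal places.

Nominal growth factor = 1.1140 × 1.1392 = 1.269069
Price-level growth factor = 1.0400 × 1.0882 = 1.131728
Real growth factor = 1.269069 / 1.131728 = 1.121355
Total real return = 1.121355 − 1 → 12.14%.

12.14%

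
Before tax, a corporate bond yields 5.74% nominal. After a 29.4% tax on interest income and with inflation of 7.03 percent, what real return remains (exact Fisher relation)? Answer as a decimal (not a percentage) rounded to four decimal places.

-0.0278

After-tax nominal return = 5.74% × (1 − 0.294) = 4.05244%.
1 + r = 1.0405244 / 1.07030 = 0.972180
After-tax real rate = 0.972180 − 1 → -0.0278.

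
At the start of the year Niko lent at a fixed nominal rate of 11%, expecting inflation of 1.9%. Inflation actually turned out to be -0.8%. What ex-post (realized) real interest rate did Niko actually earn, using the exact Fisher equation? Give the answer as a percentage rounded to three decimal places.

11.895%

Ex-post: (1 + 0.1100)/(1 − 0.0080) − 1 = 11.8952%
So the realized real rate is 11.895%.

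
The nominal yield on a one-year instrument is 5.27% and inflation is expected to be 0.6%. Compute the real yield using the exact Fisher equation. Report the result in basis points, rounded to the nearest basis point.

By the Fisher identity, 1 + r = (1 + i)/(1 + π).
1 + r = 1.05270 / 1.00600 = 1.046421
r = 1.046421 − 1 = 4.6421%, i.e. 464 basis points.

464 basis points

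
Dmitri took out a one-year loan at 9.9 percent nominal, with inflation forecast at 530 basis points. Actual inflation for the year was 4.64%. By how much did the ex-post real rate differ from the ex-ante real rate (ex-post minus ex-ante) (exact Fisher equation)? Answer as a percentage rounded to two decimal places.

0.66%

Ex-ante: (1 + 0.0990)/(1 + 0.0530) − 1 = 4.3685%
Ex-post: (1 + 0.0990)/(1 + 0.0464) − 1 = 5.0268%
Difference (ex-post − ex-ante) = 0.6583% → 0.66%.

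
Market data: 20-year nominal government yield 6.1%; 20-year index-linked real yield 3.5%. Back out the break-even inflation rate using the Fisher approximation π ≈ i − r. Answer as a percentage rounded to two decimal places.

2.60%

π ≈ i − r = 6.1% − 3.5% → 2.60%.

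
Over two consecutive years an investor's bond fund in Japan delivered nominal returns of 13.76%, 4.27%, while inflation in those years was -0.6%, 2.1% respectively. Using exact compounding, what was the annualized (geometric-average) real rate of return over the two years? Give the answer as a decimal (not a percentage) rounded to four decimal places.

0.0811

Nominal growth factor = 1.1376 × 1.0427 = 1.18617552
Price-level growth factor = 0.9940 × 1.0210 = 1.01487400
Real growth factor = 1.18617552 / 1.01487400 = 1.16879092
Annualized real rate = 1.16879092^(1/2) − 1 = 8.1106% → 0.0811.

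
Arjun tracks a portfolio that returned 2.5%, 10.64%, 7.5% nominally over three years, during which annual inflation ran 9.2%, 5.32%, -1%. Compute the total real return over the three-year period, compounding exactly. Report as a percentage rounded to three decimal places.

Nominal growth factor = 1.0250 × 1.1064 × 1.0750 = 1.219115
Price-level growth factor = 1.0920 × 1.0532 × 0.9900 = 1.138593
Real growth factor = 1.219115 / 1.138593 = 1.070720
Total real return = 1.070720 − 1 → 7.072%.

7.072%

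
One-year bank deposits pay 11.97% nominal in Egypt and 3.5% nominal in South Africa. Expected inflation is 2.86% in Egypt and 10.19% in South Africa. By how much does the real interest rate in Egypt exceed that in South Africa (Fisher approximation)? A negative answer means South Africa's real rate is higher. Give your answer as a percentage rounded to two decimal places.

15.80%

Egypt: 11.97% − 2.86% = 9.110%
South Africa: 3.5% − 10.19% = -6.690%
Differential = 15.800% → 15.80%.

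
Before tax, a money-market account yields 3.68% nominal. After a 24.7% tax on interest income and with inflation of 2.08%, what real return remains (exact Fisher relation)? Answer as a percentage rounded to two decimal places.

After-tax nominal return = 3.68% × (1 − 0.247) = 2.77104%.
1 + r = 1.0277104 / 1.02080 = 1.006770
After-tax real rate = 1.006770 − 1 → 0.68%.

0.68%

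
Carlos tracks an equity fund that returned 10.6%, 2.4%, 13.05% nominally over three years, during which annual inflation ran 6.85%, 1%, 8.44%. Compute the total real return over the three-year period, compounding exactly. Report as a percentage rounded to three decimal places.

9.406%

Nominal growth factor = 1.1060 × 1.0240 × 1.1305 = 1.280341
Price-level growth factor = 1.0685 × 1.0100 × 1.0844 = 1.170268
Real growth factor = 1.280341 / 1.170268 = 1.094058
Total real return = 1.094058 − 1 → 9.406%.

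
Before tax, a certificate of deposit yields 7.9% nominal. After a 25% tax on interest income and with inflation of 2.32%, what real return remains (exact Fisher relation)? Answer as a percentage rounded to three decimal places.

After-tax nominal return = 7.9% × (1 − 0.25) = 5.9250%.
1 + r = 1.05925 / 1.02320 = 1.035233
After-tax real rate = 1.035233 − 1 → 3.523%.

3.523%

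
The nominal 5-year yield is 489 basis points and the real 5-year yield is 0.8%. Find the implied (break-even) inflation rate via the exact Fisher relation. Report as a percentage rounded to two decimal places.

4.06%

(1 + π) = (1 + i)/(1 + r) = 1.04890 / 1.00800 = 1.040575
Break-even inflation = 1.040575 − 1 → 4.06%.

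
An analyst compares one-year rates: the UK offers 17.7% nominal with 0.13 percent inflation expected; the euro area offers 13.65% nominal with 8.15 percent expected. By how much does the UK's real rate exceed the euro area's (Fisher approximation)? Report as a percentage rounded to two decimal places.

12.07%

The UK: 17.7% − 0.13% = 17.570%
The euro area: 13.65% − 8.15% = 5.500%
Differential = 12.070% → 12.07%.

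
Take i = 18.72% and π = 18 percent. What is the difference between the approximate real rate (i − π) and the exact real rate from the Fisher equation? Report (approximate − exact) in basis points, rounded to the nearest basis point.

Approximate: r ≈ 18.720% − 18.000% = 0.7200%
Exact: (1 + 0.1872)/(1 + 0.1800) − 1 = 0.6102%
Error = 0.7200% − 0.6102% = 0.1098% → 11 basis points.

11 basis points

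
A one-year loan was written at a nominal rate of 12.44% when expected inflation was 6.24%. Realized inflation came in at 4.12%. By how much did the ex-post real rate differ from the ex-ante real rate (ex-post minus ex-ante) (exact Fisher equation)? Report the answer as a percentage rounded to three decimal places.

2.155%

Ex-ante: (1 + 0.1244)/(1 + 0.0624) − 1 = 5.8358%
Ex-post: (1 + 0.1244)/(1 + 0.0412) − 1 = 7.9908%
Difference (ex-post − ex-ante) = 2.1549% → 2.155%.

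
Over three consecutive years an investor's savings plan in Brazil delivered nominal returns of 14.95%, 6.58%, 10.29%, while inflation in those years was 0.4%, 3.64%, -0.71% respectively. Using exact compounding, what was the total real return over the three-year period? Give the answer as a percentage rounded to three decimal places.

Nominal growth factor = 1.1495 × 1.0658 × 1.1029 = 1.351204
Price-level growth factor = 1.0040 × 1.0364 × 0.9929 = 1.033158
Real growth factor = 1.351204 / 1.033158 = 1.307839
Total real return = 1.307839 − 1 → 30.784%.

30.784%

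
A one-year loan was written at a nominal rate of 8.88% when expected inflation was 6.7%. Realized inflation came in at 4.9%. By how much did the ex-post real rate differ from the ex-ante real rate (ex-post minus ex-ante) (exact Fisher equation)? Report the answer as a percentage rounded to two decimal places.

1.75%

Ex-ante: (1 + 0.0888)/(1 + 0.0670) − 1 = 2.0431%
Ex-post: (1 + 0.0888)/(1 + 0.0490) − 1 = 3.7941%
Difference (ex-post − ex-ante) = 1.7510% → 1.75%.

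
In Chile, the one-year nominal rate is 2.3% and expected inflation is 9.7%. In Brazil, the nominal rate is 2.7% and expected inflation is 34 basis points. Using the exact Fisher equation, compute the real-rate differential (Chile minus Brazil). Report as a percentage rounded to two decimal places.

-9.10%

Chile: (1 + 0.0230)/(1 + 0.0970) − 1 = -6.7457%
Brazil: (1 + 0.0270)/(1 + 0.0034) − 1 = 2.3520%
Differential = -6.7457% − 2.3520% = -9.0977% → -9.10%.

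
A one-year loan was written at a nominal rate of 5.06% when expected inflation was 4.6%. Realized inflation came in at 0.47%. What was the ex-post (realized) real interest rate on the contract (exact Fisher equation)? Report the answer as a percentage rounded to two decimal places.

Ex-post: (1 + 0.0506)/(1 + 0.0047) − 1 = 4.5685%
So the realized real rate is 4.57%.

4.57%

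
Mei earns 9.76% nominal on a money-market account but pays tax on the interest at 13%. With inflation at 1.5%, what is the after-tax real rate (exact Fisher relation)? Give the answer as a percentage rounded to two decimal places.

After-tax nominal return = 9.76% × (1 − 0.13) = 8.4912%.
1 + r = 1.084912 / 1.01500 = 1.068879
After-tax real rate = 1.068879 − 1 → 6.89%.

6.89%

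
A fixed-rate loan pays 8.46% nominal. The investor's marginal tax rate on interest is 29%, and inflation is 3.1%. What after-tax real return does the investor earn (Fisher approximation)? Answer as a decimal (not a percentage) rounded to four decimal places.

0.0291

After-tax nominal return = 8.46% × (1 − 0.29) = 6.0066%.
r ≈ 6.0066% − 3.1% → 0.0291.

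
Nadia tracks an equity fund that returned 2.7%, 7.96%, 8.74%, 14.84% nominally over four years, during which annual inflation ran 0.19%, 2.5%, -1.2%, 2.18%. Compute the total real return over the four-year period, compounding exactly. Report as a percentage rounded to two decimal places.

Nominal growth factor = 1.0270 × 1.0796 × 1.0874 × 1.1484 = 1.384573
Price-level growth factor = 1.0019 × 1.0250 × 0.9880 × 1.0218 = 1.036743
Real growth factor = 1.384573 / 1.036743 = 1.335503
Total real return = 1.335503 − 1 → 33.55%.

33.55%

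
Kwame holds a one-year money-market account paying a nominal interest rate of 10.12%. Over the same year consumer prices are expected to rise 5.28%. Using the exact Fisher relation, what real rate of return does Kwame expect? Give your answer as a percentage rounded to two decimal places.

4.60%

By the Fisher relation, 1 + r = (1 + i)/(1 + π).
1 + r = 1.10120 / 1.05280 = 1.045973
r = 1.045973 − 1 = 4.5973%, i.e. 4.60%.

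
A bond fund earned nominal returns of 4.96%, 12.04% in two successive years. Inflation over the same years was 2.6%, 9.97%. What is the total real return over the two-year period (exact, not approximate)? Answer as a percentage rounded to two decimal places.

4.23%

Nominal growth factor = 1.0496 × 1.1204 = 1.175972
Price-level growth factor = 1.0260 × 1.0997 = 1.128292
Real growth factor = 1.175972 / 1.128292 = 1.042258
Total real return = 1.042258 − 1 → 4.23%.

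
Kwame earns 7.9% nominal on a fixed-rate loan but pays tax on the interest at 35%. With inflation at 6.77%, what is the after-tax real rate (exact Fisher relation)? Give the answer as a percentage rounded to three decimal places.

After-tax nominal return = 7.9% × (1 − 0.35) = 5.1350%.
1 + r = 1.05135 / 1.06770 = 0.984687
After-tax real rate = 0.984687 − 1 → -1.531%.

-1.531%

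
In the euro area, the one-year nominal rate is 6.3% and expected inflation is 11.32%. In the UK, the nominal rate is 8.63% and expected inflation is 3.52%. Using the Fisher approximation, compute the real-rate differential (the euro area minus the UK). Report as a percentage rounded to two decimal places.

The euro area: 6.3% − 11.32% = -5.020%
The UK: 8.63% − 3.52% = 5.110%
Differential = -10.130% → -10.13%.

-10.13%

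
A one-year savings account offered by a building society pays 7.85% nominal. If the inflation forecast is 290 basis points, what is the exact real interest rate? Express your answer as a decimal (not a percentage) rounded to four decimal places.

0.0481

1 + r = 1.07850 / 1.02900 = 1.048105
r = 1.048105 − 1 = 4.8105%, i.e. 0.0481.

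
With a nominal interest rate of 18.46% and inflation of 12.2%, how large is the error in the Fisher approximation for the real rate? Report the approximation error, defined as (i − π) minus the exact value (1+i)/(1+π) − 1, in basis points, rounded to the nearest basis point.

Approximate: r ≈ 18.460% − 12.200% = 6.2600%
Exact: (1 + 0.1846)/(1 + 0.1220) − 1 = 5.5793%
Error = 6.2600% − 5.5793% = 0.6807% → 68 basis points.

68 basis points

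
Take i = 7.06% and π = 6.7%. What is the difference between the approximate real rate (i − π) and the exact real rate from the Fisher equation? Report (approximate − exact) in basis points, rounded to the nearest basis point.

2 basis points

Approximate: r ≈ 7.060% − 6.700% = 0.3600%
Exact: (1 + 0.0706)/(1 + 0.0670) − 1 = 0.3374%
Error = 0.3600% − 0.3374% = 0.0226% → 2 basis points.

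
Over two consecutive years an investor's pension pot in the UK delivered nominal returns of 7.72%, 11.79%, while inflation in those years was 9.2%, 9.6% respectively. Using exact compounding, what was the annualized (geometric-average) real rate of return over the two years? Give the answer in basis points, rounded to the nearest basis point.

31 basis points

Compound the nominal returns: 1.0772 × 1.1179 = 1.20420188.
Compound inflation: 1.0920 × 1.0960 = 1.19683200.
Deflate: 1.20420188 / 1.19683200 = 1.00615782.
Annualized real rate = 1.00615782^(1/2) − 1 = 0.3074% → 31 basis points.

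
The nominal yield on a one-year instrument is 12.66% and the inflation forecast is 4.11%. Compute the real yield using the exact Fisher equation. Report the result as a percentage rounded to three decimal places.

By the Fisher identity, 1 + r = (1 + i)/(1 + π).
1 + r = 1.12660 / 1.04110 = 1.0821247
r = 1.0821247 − 1 = 8.21247%, i.e. 8.212%.

8.212%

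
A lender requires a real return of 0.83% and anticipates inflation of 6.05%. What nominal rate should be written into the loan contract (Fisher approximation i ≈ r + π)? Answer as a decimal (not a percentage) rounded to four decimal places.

0.0688

i ≈ r + π = 0.83% + 6.05% = 0.0688.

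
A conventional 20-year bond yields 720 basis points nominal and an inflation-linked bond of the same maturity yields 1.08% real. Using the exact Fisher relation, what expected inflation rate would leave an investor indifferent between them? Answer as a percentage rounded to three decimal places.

(1 + π) = (1 + i)/(1 + r) = 1.07200 / 1.01080 = 1.060546
Break-even inflation = 1.060546 − 1 → 6.055%.

6.055%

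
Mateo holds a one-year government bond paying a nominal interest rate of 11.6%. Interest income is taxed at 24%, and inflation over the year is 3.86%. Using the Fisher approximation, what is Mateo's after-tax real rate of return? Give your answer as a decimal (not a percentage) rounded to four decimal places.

After-tax nominal return = 11.6% × (1 − 0.24) = 8.8160%.
r ≈ 8.8160% − 3.86% → 0.0496.

0.0496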